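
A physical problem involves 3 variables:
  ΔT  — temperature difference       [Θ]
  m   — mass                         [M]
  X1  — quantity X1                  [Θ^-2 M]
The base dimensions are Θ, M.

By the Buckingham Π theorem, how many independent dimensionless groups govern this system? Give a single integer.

1

Exponent matrix [Θ,M] × [ΔT,m,X1]:
  Θ: [ 1  0 -2]
  M: [ 0  1  1]
Echelon form has 2 nonzero rows (pivots: ΔT,m)
n=3, r=2 ⇒ 1 dimensionless group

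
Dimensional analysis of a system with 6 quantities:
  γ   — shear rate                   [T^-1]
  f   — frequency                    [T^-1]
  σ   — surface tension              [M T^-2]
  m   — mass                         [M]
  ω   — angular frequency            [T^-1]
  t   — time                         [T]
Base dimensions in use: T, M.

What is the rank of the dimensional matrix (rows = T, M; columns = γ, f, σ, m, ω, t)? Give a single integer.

2

Exponent matrix [T,M] × [γ,f,σ,m,ω,t]:
  T: [-1 -1 -2  0 -1  1]
  M: [ 0  0  1  1  0  0]
Row reduction gives pivot columns γ,σ; rank = 2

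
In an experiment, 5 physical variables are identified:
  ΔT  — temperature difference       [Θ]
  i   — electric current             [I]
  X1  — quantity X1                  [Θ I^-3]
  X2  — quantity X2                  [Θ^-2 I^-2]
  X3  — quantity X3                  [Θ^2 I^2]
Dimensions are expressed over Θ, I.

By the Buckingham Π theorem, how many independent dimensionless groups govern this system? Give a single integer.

3

Exponent matrix [Θ,I] × [ΔT,i,X1,X2,X3]:
  Θ: [ 1  0  1 -2  2]
  I: [ 0  1 -3 -2  2]
Row reduction gives pivot columns ΔT,i; rank = 2
Π count = n − r = 5 − 2 = 3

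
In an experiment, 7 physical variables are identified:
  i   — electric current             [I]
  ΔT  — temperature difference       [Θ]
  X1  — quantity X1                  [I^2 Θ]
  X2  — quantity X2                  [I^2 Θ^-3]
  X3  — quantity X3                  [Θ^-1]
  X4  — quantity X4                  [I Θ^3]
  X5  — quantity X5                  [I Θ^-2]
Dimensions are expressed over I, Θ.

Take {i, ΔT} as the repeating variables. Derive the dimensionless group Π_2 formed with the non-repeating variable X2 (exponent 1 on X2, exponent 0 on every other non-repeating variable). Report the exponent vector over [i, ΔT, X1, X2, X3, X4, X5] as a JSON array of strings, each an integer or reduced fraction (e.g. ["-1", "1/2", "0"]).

["-2", "3", "0", "1", "0", "0", "0"]

Dimensional matrix (I×Θ by i×ΔT×X1×X2×X3×X4×X5):
  I: [ 1  0  2  2  0  1  1]
  Θ: [ 0  1  1 -3 -1  3 -2]
RREF → pivots at {i,ΔT} ⇒ r = 2
Repeat: i,ΔT; free: X1,X2,X3,X4,X5
RREF:
  r0: [   1    0    2    2    0    1    1]
  r1: [   0    1    1   -3   -1    3   -2]
Fix exponent of X2 at 1, X1 at 0, X3 at 0, X4 at 0, X5 at 0; solve each RREF row for its pivot's exponent:
  r0: exp(i) + (2)·1 = 0 ⇒ exp(i) = -2
  r1: exp(ΔT) + (-3)·1 = 0 ⇒ exp(ΔT) = 3
Π_2 = i^-2 · ΔT^3 · X2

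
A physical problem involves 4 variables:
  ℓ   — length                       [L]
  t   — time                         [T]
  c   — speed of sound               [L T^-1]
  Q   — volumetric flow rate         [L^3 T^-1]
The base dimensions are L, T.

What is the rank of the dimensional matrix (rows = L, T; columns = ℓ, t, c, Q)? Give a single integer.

2

Write exponents as rows L,T / cols ℓ,t,c,Q:
  L: [ 1  0  1  3]
  T: [ 0  1 -1 -1]
RREF → pivots at {ℓ,t} ⇒ r = 2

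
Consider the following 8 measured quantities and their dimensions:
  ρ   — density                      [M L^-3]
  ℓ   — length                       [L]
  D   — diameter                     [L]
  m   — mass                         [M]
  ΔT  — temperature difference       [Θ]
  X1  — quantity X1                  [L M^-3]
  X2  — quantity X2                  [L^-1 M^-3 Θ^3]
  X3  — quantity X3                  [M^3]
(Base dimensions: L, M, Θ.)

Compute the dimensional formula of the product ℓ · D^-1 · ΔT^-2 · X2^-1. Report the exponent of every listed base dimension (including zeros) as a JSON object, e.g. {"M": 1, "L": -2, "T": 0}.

Dimensional matrix (L×M×Θ by ρ×ℓ×D×m×ΔT×X1×X2×X3):
  L: [-3  1  1  0  0  1 -1  0]
  M: [ 1  0  0  1  0 -3 -3  3]
  Θ: [ 0  0  0  0  1  0  3  0]
  [L]: (1)·1+(-1)·1+(-2)·0+(-1)·-1 = 1
  [M]: (1)·0+(-1)·0+(-2)·0+(-1)·-3 = 3
  [Θ]: (1)·0+(-1)·0+(-2)·1+(-1)·3 = -5
⇒ L M^3 Θ^-5

{"L": 1, "M": 3, "Θ": -5}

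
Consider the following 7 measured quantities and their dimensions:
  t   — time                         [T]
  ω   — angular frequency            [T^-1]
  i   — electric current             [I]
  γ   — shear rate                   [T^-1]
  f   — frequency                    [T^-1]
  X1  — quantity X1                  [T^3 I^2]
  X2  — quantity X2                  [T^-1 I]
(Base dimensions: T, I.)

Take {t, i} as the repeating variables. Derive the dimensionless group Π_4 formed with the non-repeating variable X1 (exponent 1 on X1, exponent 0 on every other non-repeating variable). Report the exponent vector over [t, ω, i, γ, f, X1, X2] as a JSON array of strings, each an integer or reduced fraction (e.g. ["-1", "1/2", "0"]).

["-3", "0", "-2", "0", "0", "1", "0"]

Write exponents as rows T,I / cols t,ω,i,γ,f,X1,X2:
  T: [ 1 -1  0 -1 -1  3 -1]
  I: [ 0  0  1  0  0  2  1]
Echelon form has 2 nonzero rows (pivots: t,i)
Repeat: t,i; free: ω,γ,f,X1,X2
RREF:
  r0: [   1   -1    0   -1   -1    3   -1]
  r1: [   0    0    1    0    0    2    1]
Fix exponent of X1 at 1, ω at 0, γ at 0, f at 0, X2 at 0; solve each RREF row for its pivot's exponent:
  r0: exp(t) + (3)·1 = 0 ⇒ exp(t) = -3
  r1: exp(i) + (2)·1 = 0 ⇒ exp(i) = -2
Π_4 = t^-3 · i^-2 · X1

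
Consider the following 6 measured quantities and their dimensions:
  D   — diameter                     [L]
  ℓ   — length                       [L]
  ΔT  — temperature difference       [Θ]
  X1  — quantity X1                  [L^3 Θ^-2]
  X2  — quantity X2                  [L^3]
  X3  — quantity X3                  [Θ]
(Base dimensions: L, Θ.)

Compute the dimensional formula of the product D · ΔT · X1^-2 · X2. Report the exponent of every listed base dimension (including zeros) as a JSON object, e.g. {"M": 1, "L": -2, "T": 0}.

{"L": -2, "Θ": 5}

Dimensional matrix (L×Θ by D×ℓ×ΔT×X1×X2×X3):
  L: [ 1  1  0  3  3  0]
  Θ: [ 0  0  1 -2  0  1]
  [L]: (1)·1+(1)·0+(-2)·3+(1)·3 = -2
  [Θ]: (1)·0+(1)·1+(-2)·-2+(1)·0 = 5
⇒ L^-2 Θ^5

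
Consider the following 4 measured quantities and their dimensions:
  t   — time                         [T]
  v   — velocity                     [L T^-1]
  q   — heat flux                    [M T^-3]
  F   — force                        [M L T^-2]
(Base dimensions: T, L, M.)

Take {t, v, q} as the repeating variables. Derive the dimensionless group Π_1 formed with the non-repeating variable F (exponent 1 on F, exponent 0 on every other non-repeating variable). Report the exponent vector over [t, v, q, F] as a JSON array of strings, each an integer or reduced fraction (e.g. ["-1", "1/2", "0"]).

Exponent matrix [T,L,M] × [t,v,q,F]:
  T: [ 1 -1 -3 -2]
  L: [ 0  1  0  1]
  M: [ 0  0  1  1]
RREF → pivots at {t,v,q} ⇒ r = 3
Pivot set = {t,v,q}, free = {F}
RREF:
  r0: [   1    0    0    2]
  r1: [   0    1    0    1]
  r2: [   0    0    1    1]
Fix exponent of F at 1; solve each RREF row for its pivot's exponent:
  r0: exp(t) + (2)·1 = 0 ⇒ exp(t) = -2
  r1: exp(v) + (1)·1 = 0 ⇒ exp(v) = -1
  r2: exp(q) + (1)·1 = 0 ⇒ exp(q) = -1
Π_1 = t^-2 · v^-1 · q^-1 · F

["-2", "-1", "-1", "1"]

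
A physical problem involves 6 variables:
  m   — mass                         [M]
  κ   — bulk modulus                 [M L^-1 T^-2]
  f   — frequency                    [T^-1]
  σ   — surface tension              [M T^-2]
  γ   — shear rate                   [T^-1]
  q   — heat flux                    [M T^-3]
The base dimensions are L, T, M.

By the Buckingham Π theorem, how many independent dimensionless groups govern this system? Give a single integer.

3

Dimensional matrix (L×T×M by m×κ×f×σ×γ×q):
  L: [ 0 -1  0  0  0  0]
  T: [ 0 -2 -1 -2 -1 -3]
  M: [ 1  1  0  1  0  1]
Echelon form has 3 nonzero rows (pivots: m,κ,f)
n=6, r=3 ⇒ 3 dimensionless groups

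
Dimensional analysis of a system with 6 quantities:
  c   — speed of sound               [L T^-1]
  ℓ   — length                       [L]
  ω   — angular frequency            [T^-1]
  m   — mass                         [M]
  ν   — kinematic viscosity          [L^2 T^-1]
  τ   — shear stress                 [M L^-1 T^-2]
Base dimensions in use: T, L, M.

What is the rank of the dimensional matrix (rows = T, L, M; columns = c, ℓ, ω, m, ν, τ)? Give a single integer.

3

Write exponents as rows T,L,M / cols c,ℓ,ω,m,ν,τ:
  T: [-1  0 -1  0 -1 -2]
  L: [ 1  1  0  0  2 -1]
  M: [ 0  0  0  1  0  1]
Row reduction gives pivot columns c,ℓ,m; rank = 3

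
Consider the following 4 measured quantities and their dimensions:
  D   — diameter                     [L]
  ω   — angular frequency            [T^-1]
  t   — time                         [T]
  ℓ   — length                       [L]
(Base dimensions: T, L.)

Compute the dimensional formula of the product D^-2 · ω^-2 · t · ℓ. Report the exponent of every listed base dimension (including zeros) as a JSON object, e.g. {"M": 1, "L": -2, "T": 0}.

Dimensional matrix (T×L by D×ω×t×ℓ):
  T: [ 0 -1  1  0]
  L: [ 1  0  0  1]
  [T]: (-2)·0+(-2)·-1+(1)·1+(1)·0 = 3
  [L]: (-2)·1+(-2)·0+(1)·0+(1)·1 = -1
⇒ T^3 L^-1

{"T": 3, "L": -1}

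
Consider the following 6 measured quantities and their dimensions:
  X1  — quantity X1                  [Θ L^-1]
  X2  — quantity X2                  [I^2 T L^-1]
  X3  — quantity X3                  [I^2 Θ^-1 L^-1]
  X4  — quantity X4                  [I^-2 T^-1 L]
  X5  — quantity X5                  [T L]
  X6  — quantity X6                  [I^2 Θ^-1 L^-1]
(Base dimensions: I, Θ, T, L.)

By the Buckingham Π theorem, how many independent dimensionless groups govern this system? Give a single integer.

3

Dimensional matrix (I×Θ×T×L by X1×X2×X3×X4×X5×X6):
  I: [ 0  2  2 -2  0  2]
  Θ: [ 1  0 -1  0  0 -1]
  T: [ 0  1  0 -1  1  0]
  L: [-1 -1 -1  1  1 -1]
Row reduction gives pivot columns X1,X2,X3; rank = 3
Π count = n − r = 6 − 3 = 3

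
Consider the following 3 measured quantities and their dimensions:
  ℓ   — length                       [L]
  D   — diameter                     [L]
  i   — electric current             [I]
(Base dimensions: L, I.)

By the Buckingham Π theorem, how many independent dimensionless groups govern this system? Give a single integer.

Write exponents as rows L,I / cols ℓ,D,i:
  L: [ 1  1  0]
  I: [ 0  0  1]
Echelon form has 2 nonzero rows (pivots: ℓ,i)
3 vars − rank 2 = 1 Π group

1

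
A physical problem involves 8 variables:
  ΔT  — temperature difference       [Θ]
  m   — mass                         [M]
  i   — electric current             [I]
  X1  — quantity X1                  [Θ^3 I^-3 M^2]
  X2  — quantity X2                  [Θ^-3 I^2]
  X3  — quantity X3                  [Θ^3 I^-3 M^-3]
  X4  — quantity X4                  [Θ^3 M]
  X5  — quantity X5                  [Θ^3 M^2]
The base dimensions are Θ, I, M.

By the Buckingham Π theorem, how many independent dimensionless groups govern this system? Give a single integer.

Exponent matrix [Θ,I,M] × [ΔT,m,i,X1,X2,X3,X4,X5]:
  Θ: [ 1  0  0  3 -3  3  3  3]
  I: [ 0  0  1 -3  2 -3  0  0]
  M: [ 0  1  0  2  0 -3  1  2]
Row reduction gives pivot columns ΔT,m,i; rank = 3
Π count = n − r = 8 − 3 = 5

5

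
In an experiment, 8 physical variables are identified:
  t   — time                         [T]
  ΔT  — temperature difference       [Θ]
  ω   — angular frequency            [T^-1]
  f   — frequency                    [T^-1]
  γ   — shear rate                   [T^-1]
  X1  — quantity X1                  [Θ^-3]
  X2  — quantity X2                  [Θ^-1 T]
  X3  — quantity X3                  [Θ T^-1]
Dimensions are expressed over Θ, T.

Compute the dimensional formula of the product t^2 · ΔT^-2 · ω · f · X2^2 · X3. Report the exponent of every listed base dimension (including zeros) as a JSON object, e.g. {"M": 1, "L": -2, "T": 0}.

{"Θ": -3, "T": 1}

Dimensional matrix (Θ×T by t×ΔT×ω×f×γ×X1×X2×X3):
  Θ: [ 0  1  0  0  0 -3 -1  1]
  T: [ 1  0 -1 -1 -1  0  1 -1]
  [Θ]: (2)·0+(-2)·1+(1)·0+(1)·0+(2)·-1+(1)·1 = -3
  [T]: (2)·1+(-2)·0+(1)·-1+(1)·-1+(2)·1+(1)·-1 = 1
⇒ Θ^-3 T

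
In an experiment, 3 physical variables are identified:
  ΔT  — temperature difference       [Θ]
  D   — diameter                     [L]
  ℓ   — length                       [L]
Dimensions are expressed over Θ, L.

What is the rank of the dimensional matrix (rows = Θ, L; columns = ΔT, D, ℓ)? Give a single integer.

Write exponents as rows Θ,L / cols ΔT,D,ℓ:
  Θ: [ 1  0  0]
  L: [ 0  1  1]
Echelon form has 2 nonzero rows (pivots: ΔT,D)

2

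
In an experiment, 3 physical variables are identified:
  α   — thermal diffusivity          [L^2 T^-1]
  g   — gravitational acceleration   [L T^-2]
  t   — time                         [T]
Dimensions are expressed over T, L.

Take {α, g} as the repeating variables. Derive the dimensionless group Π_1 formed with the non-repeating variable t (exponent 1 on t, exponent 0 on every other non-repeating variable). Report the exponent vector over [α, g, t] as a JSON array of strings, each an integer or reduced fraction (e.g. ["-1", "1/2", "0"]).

Write exponents as rows T,L / cols α,g,t:
  T: [-1 -2  1]
  L: [ 2  1  0]
RREF → pivots at {α,g} ⇒ r = 2
Repeat: α,g; free: t
RREF:
  r0: [   1    0  1/3]
  r1: [   0    1 -2/3]
Fix exponent of t at 1; solve each RREF row for its pivot's exponent:
  r0: exp(α) + (1/3)·1 = 0 ⇒ exp(α) = -1/3
  r1: exp(g) + (-2/3)·1 = 0 ⇒ exp(g) = 2/3
Π_1 = α^(-1/3) · g^(2/3) · t

["-1/3", "2/3", "1"]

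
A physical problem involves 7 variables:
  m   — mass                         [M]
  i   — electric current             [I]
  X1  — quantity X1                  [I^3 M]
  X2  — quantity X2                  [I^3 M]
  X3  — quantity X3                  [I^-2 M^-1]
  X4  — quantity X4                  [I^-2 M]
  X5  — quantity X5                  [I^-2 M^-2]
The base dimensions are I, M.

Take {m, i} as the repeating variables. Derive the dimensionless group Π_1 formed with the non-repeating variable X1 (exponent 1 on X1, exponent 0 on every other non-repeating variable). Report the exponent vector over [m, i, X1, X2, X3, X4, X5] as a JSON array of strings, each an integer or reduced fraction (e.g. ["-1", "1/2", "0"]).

["-1", "-3", "1", "0", "0", "0", "0"]

Exponent matrix [I,M] × [m,i,X1,X2,X3,X4,X5]:
  I: [ 0  1  3  3 -2 -2 -2]
  M: [ 1  0  1  1 -1  1 -2]
RREF → pivots at {m,i} ⇒ r = 2
Repeat: m,i; free: X1,X2,X3,X4,X5
RREF:
  r0: [   1    0    1    1   -1    1   -2]
  r1: [   0    1    3    3   -2   -2   -2]
Fix exponent of X1 at 1, X2 at 0, X3 at 0, X4 at 0, X5 at 0; solve each RREF row for its pivot's exponent:
  r0: exp(m) + (1)·1 = 0 ⇒ exp(m) = -1
  r1: exp(i) + (3)·1 = 0 ⇒ exp(i) = -3
Π_1 = m^-1 · i^-3 · X1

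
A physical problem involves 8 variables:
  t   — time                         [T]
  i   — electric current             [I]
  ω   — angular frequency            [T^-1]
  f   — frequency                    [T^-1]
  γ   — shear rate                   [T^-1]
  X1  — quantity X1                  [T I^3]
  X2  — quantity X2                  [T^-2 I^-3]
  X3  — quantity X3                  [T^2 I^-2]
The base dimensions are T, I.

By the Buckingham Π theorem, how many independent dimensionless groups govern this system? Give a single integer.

6

Write exponents as rows T,I / cols t,i,ω,f,γ,X1,X2,X3:
  T: [ 1  0 -1 -1 -1  1 -2  2]
  I: [ 0  1  0  0  0  3 -3 -2]
RREF → pivots at {t,i} ⇒ r = 2
Π count = n − r = 8 − 2 = 6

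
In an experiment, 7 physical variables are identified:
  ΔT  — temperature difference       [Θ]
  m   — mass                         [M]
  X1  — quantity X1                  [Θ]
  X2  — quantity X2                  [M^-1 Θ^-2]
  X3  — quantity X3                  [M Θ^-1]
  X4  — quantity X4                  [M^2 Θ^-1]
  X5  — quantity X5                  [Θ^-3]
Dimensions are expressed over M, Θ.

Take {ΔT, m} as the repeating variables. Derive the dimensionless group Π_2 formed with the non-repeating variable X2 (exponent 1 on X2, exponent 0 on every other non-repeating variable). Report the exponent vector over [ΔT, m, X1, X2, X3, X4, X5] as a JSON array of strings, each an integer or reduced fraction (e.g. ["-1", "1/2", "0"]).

Dimensional matrix (M×Θ by ΔT×m×X1×X2×X3×X4×X5):
  M: [ 0  1  0 -1  1  2  0]
  Θ: [ 1  0  1 -2 -1 -1 -3]
RREF → pivots at {ΔT,m} ⇒ r = 2
Pivot set = {ΔT,m}, free = {X1,X2,X3,X4,X5}
RREF:
  r0: [   1    0    1   -2   -1   -1   -3]
  r1: [   0    1    0   -1    1    2    0]
Fix exponent of X2 at 1, X1 at 0, X3 at 0, X4 at 0, X5 at 0; solve each RREF row for its pivot's exponent:
  r0: exp(ΔT) + (-2)·1 = 0 ⇒ exp(ΔT) = 2
  r1: exp(m) + (-1)·1 = 0 ⇒ exp(m) = 1
Π_2 = ΔT^2 · m · X2

["2", "1", "0", "1", "0", "0", "0"]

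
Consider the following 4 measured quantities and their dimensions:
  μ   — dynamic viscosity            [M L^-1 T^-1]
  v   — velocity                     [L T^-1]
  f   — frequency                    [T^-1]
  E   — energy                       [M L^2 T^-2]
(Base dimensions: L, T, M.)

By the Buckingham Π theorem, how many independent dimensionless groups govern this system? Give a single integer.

1

Dimensional matrix (L×T×M by μ×v×f×E):
  L: [-1  1  0  2]
  T: [-1 -1 -1 -2]
  M: [ 1  0  0  1]
Echelon form has 3 nonzero rows (pivots: μ,v,f)
n=4, r=3 ⇒ 1 dimensionless group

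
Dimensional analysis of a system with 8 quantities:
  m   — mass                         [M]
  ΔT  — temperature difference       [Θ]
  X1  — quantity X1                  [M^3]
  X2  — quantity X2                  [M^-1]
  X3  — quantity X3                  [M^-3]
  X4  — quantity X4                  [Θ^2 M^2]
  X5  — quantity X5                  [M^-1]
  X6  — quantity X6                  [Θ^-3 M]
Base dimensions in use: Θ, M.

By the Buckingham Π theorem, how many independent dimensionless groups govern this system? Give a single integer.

6

Write exponents as rows Θ,M / cols m,ΔT,X1,X2,X3,X4,X5,X6:
  Θ: [ 0  1  0  0  0  2  0 -3]
  M: [ 1  0  3 -1 -3  2 -1  1]
Echelon form has 2 nonzero rows (pivots: m,ΔT)
n=8, r=2 ⇒ 6 dimensionless groups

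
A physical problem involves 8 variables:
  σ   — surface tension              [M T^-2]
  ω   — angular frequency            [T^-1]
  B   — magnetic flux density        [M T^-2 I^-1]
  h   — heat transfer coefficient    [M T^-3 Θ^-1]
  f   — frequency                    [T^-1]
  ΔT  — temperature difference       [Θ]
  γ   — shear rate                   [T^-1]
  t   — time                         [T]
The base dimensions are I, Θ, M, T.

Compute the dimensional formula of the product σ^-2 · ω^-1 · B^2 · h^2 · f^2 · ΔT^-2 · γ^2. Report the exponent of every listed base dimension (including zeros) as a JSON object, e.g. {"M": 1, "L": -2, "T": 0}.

Dimensional matrix (I×Θ×M×T by σ×ω×B×h×f×ΔT×γ×t):
  I: [ 0  0 -1  0  0  0  0  0]
  Θ: [ 0  0  0 -1  0  1  0  0]
  M: [ 1  0  1  1  0  0  0  0]
  T: [-2 -1 -2 -3 -1  0 -1  1]
  [I]: (-2)·0+(-1)·0+(2)·-1+(2)·0+(2)·0+(-2)·0+(2)·0 = -2
  [Θ]: (-2)·0+(-1)·0+(2)·0+(2)·-1+(2)·0+(-2)·1+(2)·0 = -4
  [M]: (-2)·1+(-1)·0+(2)·1+(2)·1+(2)·0+(-2)·0+(2)·0 = 2
  [T]: (-2)·-2+(-1)·-1+(2)·-2+(2)·-3+(2)·-1+(-2)·0+(2)·-1 = -9
⇒ I^-2 Θ^-4 M^2 T^-9

{"I": -2, "Θ": -4, "M": 2, "T": -9}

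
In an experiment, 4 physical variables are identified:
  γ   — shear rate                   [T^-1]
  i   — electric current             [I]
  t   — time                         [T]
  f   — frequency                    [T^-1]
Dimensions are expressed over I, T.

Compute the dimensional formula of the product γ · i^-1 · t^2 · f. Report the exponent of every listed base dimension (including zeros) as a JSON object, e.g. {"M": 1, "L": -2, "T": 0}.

{"I": -1, "T": 0}

Exponent matrix [I,T] × [γ,i,t,f]:
  I: [ 0  1  0  0]
  T: [-1  0  1 -1]
  [I]: (1)·0+(-1)·1+(2)·0+(1)·0 = -1
  [T]: (1)·-1+(-1)·0+(2)·1+(1)·-1 = 0
⇒ I^-1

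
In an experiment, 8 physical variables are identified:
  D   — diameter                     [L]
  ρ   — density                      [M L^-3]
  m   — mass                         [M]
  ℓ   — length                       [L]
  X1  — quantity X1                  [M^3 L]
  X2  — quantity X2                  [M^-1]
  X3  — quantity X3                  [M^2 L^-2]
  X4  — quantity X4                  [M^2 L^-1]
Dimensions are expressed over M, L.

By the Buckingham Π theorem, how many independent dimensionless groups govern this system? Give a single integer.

6

Write exponents as rows M,L / cols D,ρ,m,ℓ,X1,X2,X3,X4:
  M: [ 0  1  1  0  3 -1  2  2]
  L: [ 1 -3  0  1  1  0 -2 -1]
Row reduction gives pivot columns D,ρ; rank = 2
8 vars − rank 2 = 6 Π groups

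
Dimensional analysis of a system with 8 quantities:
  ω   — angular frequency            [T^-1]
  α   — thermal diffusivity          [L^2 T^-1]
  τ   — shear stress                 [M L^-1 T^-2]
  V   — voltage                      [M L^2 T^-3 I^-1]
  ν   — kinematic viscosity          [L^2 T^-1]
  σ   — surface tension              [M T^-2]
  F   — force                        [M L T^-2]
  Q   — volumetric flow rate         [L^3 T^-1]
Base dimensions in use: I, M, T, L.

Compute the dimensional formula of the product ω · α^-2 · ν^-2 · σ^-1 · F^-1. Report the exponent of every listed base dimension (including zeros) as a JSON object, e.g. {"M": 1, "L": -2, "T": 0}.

{"I": 0, "M": -2, "T": 7, "L": -9}

Exponent matrix [I,M,T,L] × [ω,α,τ,V,ν,σ,F,Q]:
  I: [ 0  0  0 -1  0  0  0  0]
  M: [ 0  0  1  1  0  1  1  0]
  T: [-1 -1 -2 -3 -1 -2 -2 -1]
  L: [ 0  2 -1  2  2  0  1  3]
  [I]: (1)·0+(-2)·0+(-2)·0+(-1)·0+(-1)·0 = 0
  [M]: (1)·0+(-2)·0+(-2)·0+(-1)·1+(-1)·1 = -2
  [T]: (1)·-1+(-2)·-1+(-2)·-1+(-1)·-2+(-1)·-2 = 7
  [L]: (1)·0+(-2)·2+(-2)·2+(-1)·0+(-1)·1 = -9
⇒ M^-2 T^7 L^-9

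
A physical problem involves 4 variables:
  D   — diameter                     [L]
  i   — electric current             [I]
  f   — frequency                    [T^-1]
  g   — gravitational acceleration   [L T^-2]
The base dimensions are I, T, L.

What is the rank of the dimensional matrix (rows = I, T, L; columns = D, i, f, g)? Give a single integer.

Write exponents as rows I,T,L / cols D,i,f,g:
  I: [ 0  1  0  0]
  T: [ 0  0 -1 -2]
  L: [ 1  0  0  1]
Echelon form has 3 nonzero rows (pivots: D,i,f)

3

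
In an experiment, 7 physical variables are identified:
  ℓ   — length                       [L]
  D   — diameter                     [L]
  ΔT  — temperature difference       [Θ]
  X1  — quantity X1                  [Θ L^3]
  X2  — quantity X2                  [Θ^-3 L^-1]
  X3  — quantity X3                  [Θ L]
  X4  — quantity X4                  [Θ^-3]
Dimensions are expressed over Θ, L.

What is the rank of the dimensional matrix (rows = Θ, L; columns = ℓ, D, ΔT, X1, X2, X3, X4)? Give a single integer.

Write exponents as rows Θ,L / cols ℓ,D,ΔT,X1,X2,X3,X4:
  Θ: [ 0  0  1  1 -3  1 -3]
  L: [ 1  1  0  3 -1  1  0]
Echelon form has 2 nonzero rows (pivots: ℓ,ΔT)

2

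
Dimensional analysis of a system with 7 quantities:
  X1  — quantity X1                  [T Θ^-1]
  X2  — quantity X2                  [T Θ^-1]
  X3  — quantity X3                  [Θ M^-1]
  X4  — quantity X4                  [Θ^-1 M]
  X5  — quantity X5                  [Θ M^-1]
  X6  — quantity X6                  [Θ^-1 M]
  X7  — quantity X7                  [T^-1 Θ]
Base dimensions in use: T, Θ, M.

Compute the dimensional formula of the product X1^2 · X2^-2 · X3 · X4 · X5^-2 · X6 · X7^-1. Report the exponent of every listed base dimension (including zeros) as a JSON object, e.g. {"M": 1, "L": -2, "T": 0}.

Write exponents as rows T,Θ,M / cols X1,X2,X3,X4,X5,X6,X7:
  T: [ 1  1  0  0  0  0 -1]
  Θ: [-1 -1  1 -1  1 -1  1]
  M: [ 0  0 -1  1 -1  1  0]
  [T]: (2)·1+(-2)·1+(1)·0+(1)·0+(-2)·0+(1)·0+(-1)·-1 = 1
  [Θ]: (2)·-1+(-2)·-1+(1)·1+(1)·-1+(-2)·1+(1)·-1+(-1)·1 = -4
  [M]: (2)·0+(-2)·0+(1)·-1+(1)·1+(-2)·-1+(1)·1+(-1)·0 = 3
⇒ T Θ^-4 M^3

{"T": 1, "Θ": -4, "M": 3}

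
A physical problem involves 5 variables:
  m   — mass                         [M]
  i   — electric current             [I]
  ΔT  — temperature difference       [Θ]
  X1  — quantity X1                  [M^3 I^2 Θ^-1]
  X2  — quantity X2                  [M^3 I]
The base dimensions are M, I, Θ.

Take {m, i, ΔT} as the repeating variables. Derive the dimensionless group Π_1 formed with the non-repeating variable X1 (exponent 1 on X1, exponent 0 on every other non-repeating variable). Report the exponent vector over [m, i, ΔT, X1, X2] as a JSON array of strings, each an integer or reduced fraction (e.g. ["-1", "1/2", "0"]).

Write exponents as rows M,I,Θ / cols m,i,ΔT,X1,X2:
  M: [ 1  0  0  3  3]
  I: [ 0  1  0  2  1]
  Θ: [ 0  0  1 -1  0]
Row reduction gives pivot columns m,i,ΔT; rank = 3
Repeat: m,i,ΔT; free: X1,X2
RREF:
  r0: [   1    0    0    3    3]
  r1: [   0    1    0    2    1]
  r2: [   0    0    1   -1    0]
Fix exponent of X1 at 1, X2 at 0; solve each RREF row for its pivot's exponent:
  r0: exp(m) + (3)·1 = 0 ⇒ exp(m) = -3
  r1: exp(i) + (2)·1 = 0 ⇒ exp(i) = -2
  r2: exp(ΔT) + (-1)·1 = 0 ⇒ exp(ΔT) = 1
Π_1 = m^-3 · i^-2 · ΔT · X1

["-3", "-2", "1", "1", "0"]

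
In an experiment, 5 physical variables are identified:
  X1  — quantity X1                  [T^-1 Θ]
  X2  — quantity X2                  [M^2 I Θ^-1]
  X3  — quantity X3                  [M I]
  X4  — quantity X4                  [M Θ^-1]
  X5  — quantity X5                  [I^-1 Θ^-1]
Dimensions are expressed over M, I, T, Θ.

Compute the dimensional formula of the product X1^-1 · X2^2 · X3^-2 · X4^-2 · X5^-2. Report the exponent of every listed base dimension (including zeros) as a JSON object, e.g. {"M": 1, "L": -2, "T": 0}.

Dimensional matrix (M×I×T×Θ by X1×X2×X3×X4×X5):
  M: [ 0  2  1  1  0]
  I: [ 0  1  1  0 -1]
  T: [-1  0  0  0  0]
  Θ: [ 1 -1  0 -1 -1]
  [M]: (-1)·0+(2)·2+(-2)·1+(-2)·1+(-2)·0 = 0
  [I]: (-1)·0+(2)·1+(-2)·1+(-2)·0+(-2)·-1 = 2
  [T]: (-1)·-1+(2)·0+(-2)·0+(-2)·0+(-2)·0 = 1
  [Θ]: (-1)·1+(2)·-1+(-2)·0+(-2)·-1+(-2)·-1 = 1
⇒ I^2 T Θ

{"M": 0, "I": 2, "T": 1, "Θ": 1}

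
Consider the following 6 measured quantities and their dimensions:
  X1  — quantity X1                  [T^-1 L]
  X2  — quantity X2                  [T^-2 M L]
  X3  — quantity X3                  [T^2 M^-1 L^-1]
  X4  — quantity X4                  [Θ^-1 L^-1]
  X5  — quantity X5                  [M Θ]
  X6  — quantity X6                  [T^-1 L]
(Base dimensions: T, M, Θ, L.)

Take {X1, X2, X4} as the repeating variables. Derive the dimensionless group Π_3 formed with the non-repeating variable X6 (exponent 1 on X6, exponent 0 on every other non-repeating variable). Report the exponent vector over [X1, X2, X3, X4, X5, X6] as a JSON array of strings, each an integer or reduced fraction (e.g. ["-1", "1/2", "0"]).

["-1", "0", "0", "0", "0", "1"]

Exponent matrix [T,M,Θ,L] × [X1,X2,X3,X4,X5,X6]:
  T: [-1 -2  2  0  0 -1]
  M: [ 0  1 -1  0  1  0]
  Θ: [ 0  0  0 -1  1  0]
  L: [ 1  1 -1 -1  0  1]
Echelon form has 3 nonzero rows (pivots: X1,X2,X4)
Repeat: X1,X2,X4; free: X3,X5,X6
RREF:
  r0: [   1    0    0    0   -2    1]
  r1: [   0    1   -1    0    1    0]
  r2: [   0    0    0    1   -1    0]
  r3: [   0    0    0    0    0    0]
Fix exponent of X6 at 1, X3 at 0, X5 at 0; solve each RREF row for its pivot's exponent:
  r0: exp(X1) + (1)·1 = 0 ⇒ exp(X1) = -1
  r1: exp(X2) + (0)·1 = 0 ⇒ exp(X2) = 0
  r2: exp(X4) + (0)·1 = 0 ⇒ exp(X4) = 0
Π_3 = X1^-1 · X6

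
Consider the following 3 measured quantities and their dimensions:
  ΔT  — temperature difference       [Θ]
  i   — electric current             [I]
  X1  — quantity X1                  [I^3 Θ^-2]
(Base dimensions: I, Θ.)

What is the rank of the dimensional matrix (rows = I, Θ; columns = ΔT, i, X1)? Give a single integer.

2

Write exponents as rows I,Θ / cols ΔT,i,X1:
  I: [ 0  1  3]
  Θ: [ 1  0 -2]
Echelon form has 2 nonzero rows (pivots: ΔT,i)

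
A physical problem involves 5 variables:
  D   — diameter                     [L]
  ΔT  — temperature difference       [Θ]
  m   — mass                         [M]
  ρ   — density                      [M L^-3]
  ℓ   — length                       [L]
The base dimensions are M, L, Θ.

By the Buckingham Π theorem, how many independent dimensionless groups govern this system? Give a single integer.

Dimensional matrix (M×L×Θ by D×ΔT×m×ρ×ℓ):
  M: [ 0  0  1  1  0]
  L: [ 1  0  0 -3  1]
  Θ: [ 0  1  0  0  0]
RREF → pivots at {D,ΔT,m} ⇒ r = 3
Π count = n − r = 5 − 3 = 2

2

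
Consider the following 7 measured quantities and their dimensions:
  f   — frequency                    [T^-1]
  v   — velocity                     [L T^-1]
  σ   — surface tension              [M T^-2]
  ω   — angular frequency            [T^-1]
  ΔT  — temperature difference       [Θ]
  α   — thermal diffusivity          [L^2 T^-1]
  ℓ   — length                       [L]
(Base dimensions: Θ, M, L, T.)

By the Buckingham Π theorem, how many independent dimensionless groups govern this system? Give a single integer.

3

Exponent matrix [Θ,M,L,T] × [f,v,σ,ω,ΔT,α,ℓ]:
  Θ: [ 0  0  0  0  1  0  0]
  M: [ 0  0  1  0  0  0  0]
  L: [ 0  1  0  0  0  2  1]
  T: [-1 -1 -2 -1  0 -1  0]
Row reduction gives pivot columns f,v,σ,ΔT; rank = 4
Π count = n − r = 7 − 4 = 3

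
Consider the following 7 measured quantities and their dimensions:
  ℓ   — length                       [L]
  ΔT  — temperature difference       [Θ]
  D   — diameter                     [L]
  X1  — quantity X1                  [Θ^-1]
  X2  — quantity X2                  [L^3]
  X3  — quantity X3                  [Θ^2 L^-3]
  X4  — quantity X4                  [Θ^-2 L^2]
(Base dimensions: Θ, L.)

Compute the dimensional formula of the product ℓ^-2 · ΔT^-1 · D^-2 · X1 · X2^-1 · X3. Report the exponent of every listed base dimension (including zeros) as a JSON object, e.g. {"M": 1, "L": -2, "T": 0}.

{"Θ": 0, "L": -10}

Exponent matrix [Θ,L] × [ℓ,ΔT,D,X1,X2,X3,X4]:
  Θ: [ 0  1  0 -1  0  2 -2]
  L: [ 1  0  1  0  3 -3  2]
  [Θ]: (-2)·0+(-1)·1+(-2)·0+(1)·-1+(-1)·0+(1)·2 = 0
  [L]: (-2)·1+(-1)·0+(-2)·1+(1)·0+(-1)·3+(1)·-3 = -10
⇒ L^-10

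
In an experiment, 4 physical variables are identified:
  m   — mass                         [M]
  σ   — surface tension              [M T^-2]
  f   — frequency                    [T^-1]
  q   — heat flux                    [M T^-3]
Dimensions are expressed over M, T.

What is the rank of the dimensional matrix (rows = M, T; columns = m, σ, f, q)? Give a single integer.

Write exponents as rows M,T / cols m,σ,f,q:
  M: [ 1  1  0  1]
  T: [ 0 -2 -1 -3]
Echelon form has 2 nonzero rows (pivots: m,σ)

2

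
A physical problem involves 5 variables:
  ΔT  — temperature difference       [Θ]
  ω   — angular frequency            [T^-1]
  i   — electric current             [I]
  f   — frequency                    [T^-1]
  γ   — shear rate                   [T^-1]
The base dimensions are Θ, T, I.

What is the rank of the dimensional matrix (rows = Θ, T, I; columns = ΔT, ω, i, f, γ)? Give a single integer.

3

Exponent matrix [Θ,T,I] × [ΔT,ω,i,f,γ]:
  Θ: [ 1  0  0  0  0]
  T: [ 0 -1  0 -1 -1]
  I: [ 0  0  1  0  0]
Echelon form has 3 nonzero rows (pivots: ΔT,ω,i)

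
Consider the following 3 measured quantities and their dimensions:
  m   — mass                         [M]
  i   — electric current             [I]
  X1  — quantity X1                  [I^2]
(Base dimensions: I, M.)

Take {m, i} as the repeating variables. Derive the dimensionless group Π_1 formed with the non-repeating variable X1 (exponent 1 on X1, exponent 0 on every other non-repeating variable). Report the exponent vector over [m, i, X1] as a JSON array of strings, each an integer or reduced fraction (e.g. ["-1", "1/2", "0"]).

["0", "-2", "1"]

Dimensional matrix (I×M by m×i×X1):
  I: [ 0  1  2]
  M: [ 1  0  0]
Echelon form has 2 nonzero rows (pivots: m,i)
Repeat: m,i; free: X1
RREF:
  r0: [   1    0    0]
  r1: [   0    1    2]
Fix exponent of X1 at 1; solve each RREF row for its pivot's exponent:
  r0: exp(m) + (0)·1 = 0 ⇒ exp(m) = 0
  r1: exp(i) + (2)·1 = 0 ⇒ exp(i) = -2
Π_1 = i^-2 · X1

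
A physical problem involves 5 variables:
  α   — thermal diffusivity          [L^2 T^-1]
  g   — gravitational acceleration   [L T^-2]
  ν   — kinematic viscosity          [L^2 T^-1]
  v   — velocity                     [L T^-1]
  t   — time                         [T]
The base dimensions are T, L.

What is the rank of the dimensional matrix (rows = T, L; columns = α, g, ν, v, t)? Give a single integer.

2

Exponent matrix [T,L] × [α,g,ν,v,t]:
  T: [-1 -2 -1 -1  1]
  L: [ 2  1  2  1  0]
RREF → pivots at {α,g} ⇒ r = 2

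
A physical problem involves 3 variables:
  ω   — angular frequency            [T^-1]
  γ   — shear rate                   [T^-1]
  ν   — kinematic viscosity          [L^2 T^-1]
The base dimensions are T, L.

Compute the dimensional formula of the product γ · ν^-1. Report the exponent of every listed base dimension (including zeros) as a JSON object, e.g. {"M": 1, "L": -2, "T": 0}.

{"T": 0, "L": -2}

Exponent matrix [T,L] × [ω,γ,ν]:
  T: [-1 -1 -1]
  L: [ 0  0  2]
  [T]: (1)·-1+(-1)·-1 = 0
  [L]: (1)·0+(-1)·2 = -2
⇒ L^-2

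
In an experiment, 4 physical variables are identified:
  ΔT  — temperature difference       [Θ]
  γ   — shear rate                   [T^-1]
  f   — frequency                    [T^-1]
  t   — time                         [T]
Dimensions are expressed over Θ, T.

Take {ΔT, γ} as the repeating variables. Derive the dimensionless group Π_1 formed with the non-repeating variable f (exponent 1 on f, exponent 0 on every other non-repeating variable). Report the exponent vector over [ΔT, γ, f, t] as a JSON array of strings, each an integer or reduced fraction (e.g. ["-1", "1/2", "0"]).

["0", "-1", "1", "0"]

Dimensional matrix (Θ×T by ΔT×γ×f×t):
  Θ: [ 1  0  0  0]
  T: [ 0 -1 -1  1]
Row reduction gives pivot columns ΔT,γ; rank = 2
Repeat: ΔT,γ; free: f,t
RREF:
  r0: [   1    0    0    0]
  r1: [   0    1    1   -1]
Fix exponent of f at 1, t at 0; solve each RREF row for its pivot's exponent:
  r0: exp(ΔT) + (0)·1 = 0 ⇒ exp(ΔT) = 0
  r1: exp(γ) + (1)·1 = 0 ⇒ exp(γ) = -1
Π_1 = γ^-1 · f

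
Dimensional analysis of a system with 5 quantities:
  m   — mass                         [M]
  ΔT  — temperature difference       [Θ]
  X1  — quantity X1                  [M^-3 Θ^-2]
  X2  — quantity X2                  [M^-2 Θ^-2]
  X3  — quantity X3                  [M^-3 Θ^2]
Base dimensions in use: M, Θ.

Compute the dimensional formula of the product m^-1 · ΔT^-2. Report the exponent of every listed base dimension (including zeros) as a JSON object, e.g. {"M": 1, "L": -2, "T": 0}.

Dimensional matrix (M×Θ by m×ΔT×X1×X2×X3):
  M: [ 1  0 -3 -2 -3]
  Θ: [ 0  1 -2 -2  2]
  [M]: (-1)·1+(-2)·0 = -1
  [Θ]: (-1)·0+(-2)·1 = -2
⇒ M^-1 Θ^-2

{"M": -1, "Θ": -2}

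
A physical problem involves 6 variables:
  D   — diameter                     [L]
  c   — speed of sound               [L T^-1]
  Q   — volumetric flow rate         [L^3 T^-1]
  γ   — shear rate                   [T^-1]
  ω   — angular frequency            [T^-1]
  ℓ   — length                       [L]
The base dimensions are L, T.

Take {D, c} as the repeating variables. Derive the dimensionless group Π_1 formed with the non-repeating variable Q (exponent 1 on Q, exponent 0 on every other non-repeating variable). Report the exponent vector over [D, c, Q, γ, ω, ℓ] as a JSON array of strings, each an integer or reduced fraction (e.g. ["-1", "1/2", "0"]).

Dimensional matrix (L×T by D×c×Q×γ×ω×ℓ):
  L: [ 1  1  3  0  0  1]
  T: [ 0 -1 -1 -1 -1  0]
Echelon form has 2 nonzero rows (pivots: D,c)
Repeat: D,c; free: Q,γ,ω,ℓ
RREF:
  r0: [   1    0    2   -1   -1    1]
  r1: [   0    1    1    1    1    0]
Fix exponent of Q at 1, γ at 0, ω at 0, ℓ at 0; solve each RREF row for its pivot's exponent:
  r0: exp(D) + (2)·1 = 0 ⇒ exp(D) = -2
  r1: exp(c) + (1)·1 = 0 ⇒ exp(c) = -1
Π_1 = D^-2 · c^-1 · Q

["-2", "-1", "1", "0", "0", "0"]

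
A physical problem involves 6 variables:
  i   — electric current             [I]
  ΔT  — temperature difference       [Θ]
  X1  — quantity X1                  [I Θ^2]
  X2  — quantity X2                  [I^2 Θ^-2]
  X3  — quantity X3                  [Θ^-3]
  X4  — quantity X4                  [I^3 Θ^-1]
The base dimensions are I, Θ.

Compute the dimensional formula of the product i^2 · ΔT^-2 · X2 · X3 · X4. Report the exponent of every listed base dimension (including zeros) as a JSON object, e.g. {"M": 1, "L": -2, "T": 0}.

{"I": 7, "Θ": -8}

Write exponents as rows I,Θ / cols i,ΔT,X1,X2,X3,X4:
  I: [ 1  0  1  2  0  3]
  Θ: [ 0  1  2 -2 -3 -1]
  [I]: (2)·1+(-2)·0+(1)·2+(1)·0+(1)·3 = 7
  [Θ]: (2)·0+(-2)·1+(1)·-2+(1)·-3+(1)·-1 = -8
⇒ I^7 Θ^-8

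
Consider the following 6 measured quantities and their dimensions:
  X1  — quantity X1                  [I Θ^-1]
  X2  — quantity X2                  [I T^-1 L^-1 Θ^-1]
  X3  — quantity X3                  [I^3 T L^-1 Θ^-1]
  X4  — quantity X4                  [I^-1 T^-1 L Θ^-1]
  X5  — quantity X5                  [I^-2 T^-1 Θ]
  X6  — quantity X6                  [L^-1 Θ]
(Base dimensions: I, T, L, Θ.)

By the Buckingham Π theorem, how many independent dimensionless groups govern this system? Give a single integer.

Dimensional matrix (I×T×L×Θ by X1×X2×X3×X4×X5×X6):
  I: [ 1  1  3 -1 -2  0]
  T: [ 0 -1  1 -1 -1  0]
  L: [ 0 -1 -1  1  0 -1]
  Θ: [-1 -1 -1 -1  1  1]
Row reduction gives pivot columns X1,X2,X3; rank = 3
n=6, r=3 ⇒ 3 dimensionless groups

3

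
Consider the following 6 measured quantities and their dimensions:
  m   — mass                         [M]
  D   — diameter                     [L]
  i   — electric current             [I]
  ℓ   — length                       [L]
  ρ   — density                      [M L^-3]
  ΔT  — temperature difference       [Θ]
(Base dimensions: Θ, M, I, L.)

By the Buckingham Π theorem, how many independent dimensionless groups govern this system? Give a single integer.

Dimensional matrix (Θ×M×I×L by m×D×i×ℓ×ρ×ΔT):
  Θ: [ 0  0  0  0  0  1]
  M: [ 1  0  0  0  1  0]
  I: [ 0  0  1  0  0  0]
  L: [ 0  1  0  1 -3  0]
Echelon form has 4 nonzero rows (pivots: m,D,i,ΔT)
n=6, r=4 ⇒ 2 dimensionless groups

2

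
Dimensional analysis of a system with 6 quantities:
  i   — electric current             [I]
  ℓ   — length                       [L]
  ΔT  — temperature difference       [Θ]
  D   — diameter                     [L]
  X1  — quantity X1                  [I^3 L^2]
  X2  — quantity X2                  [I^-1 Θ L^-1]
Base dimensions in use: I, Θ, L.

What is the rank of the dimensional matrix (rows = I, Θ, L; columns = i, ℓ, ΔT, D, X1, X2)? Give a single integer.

Dimensional matrix (I×Θ×L by i×ℓ×ΔT×D×X1×X2):
  I: [ 1  0  0  0  3 -1]
  Θ: [ 0  0  1  0  0  1]
  L: [ 0  1  0  1  2 -1]
RREF → pivots at {i,ℓ,ΔT} ⇒ r = 3

3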